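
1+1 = 2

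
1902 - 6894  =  -4992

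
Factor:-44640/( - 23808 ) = 2^( - 3 )*3^1*5^1=15/8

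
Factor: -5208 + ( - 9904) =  - 2^3 * 1889^1  =  - 15112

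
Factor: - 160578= - 2^1*3^2*11^1*811^1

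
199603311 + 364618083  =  564221394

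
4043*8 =32344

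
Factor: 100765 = 5^1*7^1*2879^1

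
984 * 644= 633696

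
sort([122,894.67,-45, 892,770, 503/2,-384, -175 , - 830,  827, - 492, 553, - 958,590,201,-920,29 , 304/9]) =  [  -  958, - 920,  -  830, - 492, - 384, - 175, - 45, 29, 304/9,  122,  201, 503/2,553, 590 , 770, 827,892,  894.67 ]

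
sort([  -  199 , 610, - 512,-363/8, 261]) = [  -  512,-199, - 363/8, 261, 610] 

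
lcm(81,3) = 81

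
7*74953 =524671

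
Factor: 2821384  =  2^3*113^1 * 3121^1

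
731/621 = 731/621 = 1.18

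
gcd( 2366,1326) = 26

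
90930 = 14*6495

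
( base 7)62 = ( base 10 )44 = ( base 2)101100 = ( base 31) 1D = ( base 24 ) 1K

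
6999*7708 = 53948292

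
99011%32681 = 968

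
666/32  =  20  +  13/16=20.81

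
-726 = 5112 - 5838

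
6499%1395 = 919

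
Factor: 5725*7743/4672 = 44328675/4672 = 2^(-6)*3^1*5^2*29^1*73^( -1 )*89^1*229^1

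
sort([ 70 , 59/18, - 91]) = [ - 91, 59/18,70 ]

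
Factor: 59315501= 7^1*8473643^1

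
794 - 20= 774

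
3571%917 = 820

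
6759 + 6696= 13455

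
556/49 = 11+17/49 = 11.35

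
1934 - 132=1802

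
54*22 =1188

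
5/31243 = 5/31243 = 0.00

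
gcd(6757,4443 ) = 1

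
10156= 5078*2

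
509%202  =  105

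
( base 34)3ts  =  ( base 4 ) 1012002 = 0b1000110000010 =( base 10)4482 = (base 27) 640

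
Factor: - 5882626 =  - 2^1*2941313^1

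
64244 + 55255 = 119499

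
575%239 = 97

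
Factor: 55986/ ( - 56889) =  - 2^1 * 3^( - 2)*7^( - 1)* 31^1 = - 62/63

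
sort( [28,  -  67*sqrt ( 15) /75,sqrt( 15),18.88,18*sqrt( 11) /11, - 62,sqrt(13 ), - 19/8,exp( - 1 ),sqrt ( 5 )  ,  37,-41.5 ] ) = [-62, - 41.5,- 67 * sqrt(15)/75,  -  19/8,exp( - 1),sqrt (5),sqrt( 13 ),sqrt(15),18*sqrt(11 ) /11,18.88,28,37 ]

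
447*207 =92529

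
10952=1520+9432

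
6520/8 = 815 = 815.00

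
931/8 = 931/8 = 116.38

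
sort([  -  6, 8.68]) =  [ - 6, 8.68] 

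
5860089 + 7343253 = 13203342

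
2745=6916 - 4171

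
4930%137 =135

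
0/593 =0  =  0.00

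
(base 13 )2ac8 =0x1868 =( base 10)6248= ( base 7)24134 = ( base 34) 5dq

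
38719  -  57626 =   -  18907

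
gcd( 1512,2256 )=24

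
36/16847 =36/16847 =0.00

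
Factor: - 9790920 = - 2^3*3^2 * 5^1* 27197^1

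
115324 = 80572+34752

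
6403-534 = 5869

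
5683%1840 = 163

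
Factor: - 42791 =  - 7^1*6113^1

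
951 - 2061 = - 1110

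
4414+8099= 12513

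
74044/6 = 12340 + 2/3 = 12340.67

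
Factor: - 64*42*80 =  -215040 = -2^11*3^1*5^1 * 7^1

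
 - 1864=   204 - 2068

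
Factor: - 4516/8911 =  - 2^2*7^( - 1)*19^(-1)* 67^( - 1) * 1129^1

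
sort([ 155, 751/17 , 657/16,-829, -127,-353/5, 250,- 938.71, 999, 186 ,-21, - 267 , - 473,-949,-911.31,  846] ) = [  -  949, - 938.71, - 911.31,-829,-473 , - 267, - 127,-353/5, - 21, 657/16, 751/17,155, 186,250, 846, 999] 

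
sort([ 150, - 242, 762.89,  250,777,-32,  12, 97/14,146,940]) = [ - 242, - 32,97/14, 12,146, 150,250,762.89,777, 940]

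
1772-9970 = -8198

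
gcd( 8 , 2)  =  2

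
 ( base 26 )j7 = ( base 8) 765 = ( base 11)416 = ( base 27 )if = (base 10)501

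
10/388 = 5/194 = 0.03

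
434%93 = 62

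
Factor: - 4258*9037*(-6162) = 2^2*3^1 * 7^1 *13^1 *79^1*1291^1*2129^1 = 237110962452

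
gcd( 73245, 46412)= 1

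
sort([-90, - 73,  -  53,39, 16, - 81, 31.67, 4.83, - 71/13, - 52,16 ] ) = [-90,-81, - 73, - 53, - 52,-71/13, 4.83, 16, 16,  31.67, 39 ] 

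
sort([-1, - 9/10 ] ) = [-1, - 9/10 ]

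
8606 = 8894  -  288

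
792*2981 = 2360952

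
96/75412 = 24/18853 = 0.00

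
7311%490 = 451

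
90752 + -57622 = 33130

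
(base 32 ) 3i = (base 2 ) 1110010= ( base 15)79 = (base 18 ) 66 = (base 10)114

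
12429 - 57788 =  - 45359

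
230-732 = - 502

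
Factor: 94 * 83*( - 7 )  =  -2^1 * 7^1*47^1*83^1 = - 54614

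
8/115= 8/115=0.07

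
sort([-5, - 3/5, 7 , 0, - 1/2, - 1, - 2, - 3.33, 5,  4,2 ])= [ - 5, - 3.33, - 2,-1, - 3/5,-1/2,  0,2,4, 5,7]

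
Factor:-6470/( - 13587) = 2^1*3^ ( - 1)*5^1*7^( - 1 ) = 10/21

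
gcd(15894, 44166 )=6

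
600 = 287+313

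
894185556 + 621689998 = 1515875554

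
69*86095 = 5940555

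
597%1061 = 597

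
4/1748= 1/437  =  0.00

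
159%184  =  159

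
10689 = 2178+8511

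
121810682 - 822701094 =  - 700890412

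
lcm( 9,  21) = 63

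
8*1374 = 10992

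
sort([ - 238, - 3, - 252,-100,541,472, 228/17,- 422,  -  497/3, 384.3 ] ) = [ - 422,-252, - 238, - 497/3,-100, - 3,  228/17,384.3,472, 541 ]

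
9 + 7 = 16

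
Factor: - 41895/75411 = -5/9 =- 3^ ( - 2 )* 5^1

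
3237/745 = 3237/745 = 4.34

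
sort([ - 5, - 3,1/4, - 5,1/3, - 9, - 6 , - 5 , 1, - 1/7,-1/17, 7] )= [ - 9, - 6 , - 5,  -  5,  -  5,-3, - 1/7, - 1/17,1/4,1/3,1,7] 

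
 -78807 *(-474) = 37354518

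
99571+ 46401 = 145972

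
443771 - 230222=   213549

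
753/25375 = 753/25375 = 0.03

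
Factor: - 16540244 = -2^2*7^2*84389^1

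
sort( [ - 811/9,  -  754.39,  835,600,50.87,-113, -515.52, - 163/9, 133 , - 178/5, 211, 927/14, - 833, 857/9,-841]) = [ - 841,-833,-754.39, - 515.52,- 113, - 811/9,-178/5, - 163/9, 50.87, 927/14,  857/9, 133, 211,600,835]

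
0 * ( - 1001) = 0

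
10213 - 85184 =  -74971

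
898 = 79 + 819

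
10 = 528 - 518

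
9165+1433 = 10598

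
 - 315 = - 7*45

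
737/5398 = 737/5398=0.14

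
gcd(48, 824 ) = 8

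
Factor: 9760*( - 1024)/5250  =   - 999424/525=- 2^14*3^( - 1 )*5^( - 2)* 7^( - 1 )*61^1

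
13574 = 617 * 22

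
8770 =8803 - 33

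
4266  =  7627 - 3361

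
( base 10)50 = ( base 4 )302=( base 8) 62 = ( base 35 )1F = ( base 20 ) 2a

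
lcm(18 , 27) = 54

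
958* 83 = 79514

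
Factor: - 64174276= - 2^2*16043569^1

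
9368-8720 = 648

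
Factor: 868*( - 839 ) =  - 728252 = -2^2 * 7^1*31^1*839^1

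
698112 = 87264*8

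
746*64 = 47744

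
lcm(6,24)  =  24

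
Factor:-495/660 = -3/4  =  -2^ (-2) * 3^1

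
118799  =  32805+85994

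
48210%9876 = 8706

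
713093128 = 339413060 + 373680068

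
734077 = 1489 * 493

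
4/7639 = 4/7639 =0.00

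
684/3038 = 342/1519  =  0.23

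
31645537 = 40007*791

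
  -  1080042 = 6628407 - 7708449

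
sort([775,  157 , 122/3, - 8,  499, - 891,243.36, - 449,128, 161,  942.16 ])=[-891, - 449, - 8, 122/3, 128, 157, 161, 243.36, 499, 775,942.16] 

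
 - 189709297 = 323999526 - 513708823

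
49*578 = 28322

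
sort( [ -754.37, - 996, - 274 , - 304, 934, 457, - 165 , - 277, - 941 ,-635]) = [ - 996,  -  941 , - 754.37,  -  635,-304, - 277, - 274 , - 165,457, 934] 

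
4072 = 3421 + 651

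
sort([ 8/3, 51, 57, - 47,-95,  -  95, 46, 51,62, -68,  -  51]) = [  -  95, - 95,-68,- 51, - 47, 8/3,46, 51,  51,57,  62]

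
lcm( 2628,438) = 2628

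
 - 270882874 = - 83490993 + - 187391881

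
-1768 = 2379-4147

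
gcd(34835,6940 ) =5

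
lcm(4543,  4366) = 336182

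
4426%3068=1358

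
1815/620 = 363/124 = 2.93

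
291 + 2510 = 2801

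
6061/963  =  6061/963 =6.29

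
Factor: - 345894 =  - 2^1*3^1*57649^1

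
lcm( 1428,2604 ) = 44268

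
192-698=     -  506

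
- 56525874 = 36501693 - 93027567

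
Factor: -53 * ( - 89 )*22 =2^1*11^1*53^1*89^1  =  103774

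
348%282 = 66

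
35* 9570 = 334950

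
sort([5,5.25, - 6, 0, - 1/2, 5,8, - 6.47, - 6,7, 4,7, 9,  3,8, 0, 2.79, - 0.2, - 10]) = [ - 10, - 6.47, - 6, - 6, - 1/2, - 0.2,0,0, 2.79,  3, 4,  5,5,5.25, 7,7, 8, 8 , 9] 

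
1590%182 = 134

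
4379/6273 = 4379/6273 = 0.70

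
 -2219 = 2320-4539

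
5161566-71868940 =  - 66707374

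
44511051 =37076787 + 7434264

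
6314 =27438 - 21124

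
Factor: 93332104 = 2^3*19^1*157^1*3911^1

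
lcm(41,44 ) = 1804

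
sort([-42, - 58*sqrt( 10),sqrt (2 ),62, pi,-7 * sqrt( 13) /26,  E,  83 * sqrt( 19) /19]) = [ - 58*sqrt( 10),-42,-7 * sqrt(13) /26 , sqrt(2),E , pi, 83 * sqrt ( 19)/19, 62 ]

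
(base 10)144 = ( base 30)4O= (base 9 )170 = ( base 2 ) 10010000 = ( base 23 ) 66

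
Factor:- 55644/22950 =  - 2^1 * 3^ ( - 2)*5^(  -  2)*17^( - 1)*4637^1 =-9274/3825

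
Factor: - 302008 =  - 2^3*7^1*5393^1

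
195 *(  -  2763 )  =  -538785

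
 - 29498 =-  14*2107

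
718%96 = 46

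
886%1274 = 886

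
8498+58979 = 67477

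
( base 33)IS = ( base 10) 622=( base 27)n1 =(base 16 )26e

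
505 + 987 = 1492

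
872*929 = 810088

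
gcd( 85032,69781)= 1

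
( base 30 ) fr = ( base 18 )189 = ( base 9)580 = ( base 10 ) 477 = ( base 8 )735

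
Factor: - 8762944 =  - 2^6*269^1*509^1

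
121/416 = 121/416 = 0.29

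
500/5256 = 125/1314 =0.10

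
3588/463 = 7 + 347/463 = 7.75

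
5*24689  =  123445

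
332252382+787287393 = 1119539775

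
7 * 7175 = 50225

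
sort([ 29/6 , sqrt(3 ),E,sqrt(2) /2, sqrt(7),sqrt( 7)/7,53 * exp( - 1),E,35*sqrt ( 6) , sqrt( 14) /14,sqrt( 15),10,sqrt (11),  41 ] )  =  [ sqrt(14)/14,  sqrt(7)/7,sqrt( 2)/2,sqrt( 3 ), sqrt( 7),E, E,sqrt( 11) , sqrt( 15 ), 29/6,10, 53*exp( - 1),41,35* sqrt (6 )]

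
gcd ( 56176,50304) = 16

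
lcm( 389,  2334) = 2334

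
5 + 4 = 9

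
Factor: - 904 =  -2^3*113^1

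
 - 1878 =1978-3856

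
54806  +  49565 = 104371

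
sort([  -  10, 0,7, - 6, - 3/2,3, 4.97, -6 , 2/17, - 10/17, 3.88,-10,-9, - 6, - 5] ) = [ - 10,-10, - 9, - 6,-6,-6 ,-5 , - 3/2,- 10/17, 0, 2/17,  3, 3.88, 4.97,7 ]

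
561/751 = 561/751 = 0.75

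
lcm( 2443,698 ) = 4886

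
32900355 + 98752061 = 131652416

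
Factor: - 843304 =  - 2^3*7^1*11^1 * 37^2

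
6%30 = 6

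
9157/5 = 1831+2/5 = 1831.40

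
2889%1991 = 898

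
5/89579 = 5/89579 =0.00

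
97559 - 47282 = 50277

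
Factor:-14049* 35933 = - 3^2*7^1*223^1*35933^1 = - 504822717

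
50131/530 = 94 + 311/530 = 94.59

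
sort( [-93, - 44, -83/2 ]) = [-93 ,-44,-83/2]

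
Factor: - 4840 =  - 2^3*5^1 * 11^2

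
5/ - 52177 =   -  1+52172/52177  =  - 0.00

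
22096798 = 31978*691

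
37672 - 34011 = 3661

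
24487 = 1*24487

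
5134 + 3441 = 8575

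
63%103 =63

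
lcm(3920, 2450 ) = 19600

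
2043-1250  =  793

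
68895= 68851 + 44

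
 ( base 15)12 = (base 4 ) 101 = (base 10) 17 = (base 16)11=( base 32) H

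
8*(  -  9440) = - 75520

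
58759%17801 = 5356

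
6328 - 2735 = 3593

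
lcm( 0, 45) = 0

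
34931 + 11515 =46446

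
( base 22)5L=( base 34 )3t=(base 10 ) 131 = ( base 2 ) 10000011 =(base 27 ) 4n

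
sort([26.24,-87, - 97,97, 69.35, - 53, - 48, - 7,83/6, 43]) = [ - 97, - 87, - 53, - 48, - 7, 83/6, 26.24,43, 69.35, 97 ] 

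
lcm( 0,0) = 0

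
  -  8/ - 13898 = 4/6949 = 0.00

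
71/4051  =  71/4051 = 0.02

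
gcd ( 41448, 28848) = 24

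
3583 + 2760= 6343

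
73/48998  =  73/48998 =0.00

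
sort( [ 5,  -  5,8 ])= [-5, 5,8 ]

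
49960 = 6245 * 8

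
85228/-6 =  - 42614/3  =  - 14204.67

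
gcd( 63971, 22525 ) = 901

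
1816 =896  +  920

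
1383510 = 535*2586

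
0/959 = 0 = 0.00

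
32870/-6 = - 5479+2/3 = -5478.33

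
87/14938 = 87/14938 = 0.01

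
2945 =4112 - 1167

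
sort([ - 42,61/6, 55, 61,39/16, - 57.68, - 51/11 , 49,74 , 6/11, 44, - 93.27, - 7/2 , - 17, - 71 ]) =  [ - 93.27, - 71,  -  57.68, - 42 , - 17,  -  51/11,-7/2,6/11,39/16,61/6,44,49,55,61, 74] 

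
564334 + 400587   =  964921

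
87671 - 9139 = 78532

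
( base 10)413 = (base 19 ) 12e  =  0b110011101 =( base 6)1525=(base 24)H5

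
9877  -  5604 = 4273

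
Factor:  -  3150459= - 3^2*13^1  *  26927^1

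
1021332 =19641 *52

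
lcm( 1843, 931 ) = 90307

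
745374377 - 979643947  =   - 234269570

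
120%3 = 0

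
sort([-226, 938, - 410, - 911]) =[ - 911, - 410, - 226,938] 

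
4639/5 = 927+4/5=927.80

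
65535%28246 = 9043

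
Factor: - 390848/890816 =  - 197^1*449^( - 1) =- 197/449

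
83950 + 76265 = 160215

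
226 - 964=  - 738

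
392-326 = 66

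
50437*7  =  353059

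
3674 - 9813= -6139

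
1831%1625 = 206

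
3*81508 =244524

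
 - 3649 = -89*41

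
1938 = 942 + 996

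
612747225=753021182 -140273957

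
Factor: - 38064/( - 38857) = 2^4  *3^1*7^( - 2) = 48/49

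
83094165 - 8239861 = 74854304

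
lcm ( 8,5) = 40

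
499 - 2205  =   - 1706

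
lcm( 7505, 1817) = 172615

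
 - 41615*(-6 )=249690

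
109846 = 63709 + 46137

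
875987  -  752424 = 123563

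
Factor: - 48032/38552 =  - 76/61=- 2^2*19^1*61^( - 1) 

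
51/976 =51/976 = 0.05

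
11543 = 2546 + 8997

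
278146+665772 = 943918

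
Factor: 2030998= 2^1*1015499^1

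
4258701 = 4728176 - 469475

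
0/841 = 0 = 0.00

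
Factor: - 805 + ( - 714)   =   - 1519  =  - 7^2*31^1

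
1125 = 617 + 508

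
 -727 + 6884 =6157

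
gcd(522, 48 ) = 6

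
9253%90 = 73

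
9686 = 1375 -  - 8311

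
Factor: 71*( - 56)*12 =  - 47712 = - 2^5 * 3^1* 7^1*71^1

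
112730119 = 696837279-584107160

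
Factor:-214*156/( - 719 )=2^3*3^1*13^1*107^1 * 719^( - 1) = 33384/719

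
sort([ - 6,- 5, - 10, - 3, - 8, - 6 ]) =[ - 10, - 8,-6,  -  6,  -  5, -3]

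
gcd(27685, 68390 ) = 35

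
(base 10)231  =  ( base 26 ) 8n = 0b11100111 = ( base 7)450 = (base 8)347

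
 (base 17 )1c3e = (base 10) 8446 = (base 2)10000011111110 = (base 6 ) 103034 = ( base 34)7ae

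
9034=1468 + 7566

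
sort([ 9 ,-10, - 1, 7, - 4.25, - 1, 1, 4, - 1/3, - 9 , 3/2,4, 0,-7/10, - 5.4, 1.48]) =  [ - 10  , - 9, - 5.4, - 4.25, - 1 ,-1, - 7/10,- 1/3 , 0,1, 1.48, 3/2,4, 4, 7, 9 ]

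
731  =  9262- 8531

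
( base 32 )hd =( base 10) 557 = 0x22d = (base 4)20231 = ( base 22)137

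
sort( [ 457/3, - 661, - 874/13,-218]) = [ - 661,-218,-874/13,  457/3]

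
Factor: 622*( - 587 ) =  - 365114 = - 2^1*311^1*587^1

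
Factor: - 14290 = -2^1*5^1 * 1429^1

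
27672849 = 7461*3709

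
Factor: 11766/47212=159/638 = 2^( - 1)*3^1*11^(-1)*29^( - 1 )*53^1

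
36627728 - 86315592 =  - 49687864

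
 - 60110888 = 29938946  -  90049834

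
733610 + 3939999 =4673609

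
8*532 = 4256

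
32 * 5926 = 189632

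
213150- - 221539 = 434689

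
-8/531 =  - 8/531 = -0.02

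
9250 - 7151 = 2099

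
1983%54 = 39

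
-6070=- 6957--887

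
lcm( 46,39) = 1794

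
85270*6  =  511620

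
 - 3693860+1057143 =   -  2636717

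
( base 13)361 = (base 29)k6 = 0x24A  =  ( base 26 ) ME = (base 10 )586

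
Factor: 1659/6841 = 3^1 * 7^1* 79^1*6841^(- 1)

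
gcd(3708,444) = 12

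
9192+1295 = 10487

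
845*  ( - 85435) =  - 72192575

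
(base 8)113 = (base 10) 75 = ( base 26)2N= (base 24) 33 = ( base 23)36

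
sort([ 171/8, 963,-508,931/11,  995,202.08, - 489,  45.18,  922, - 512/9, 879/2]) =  [ - 508, - 489, - 512/9,171/8, 45.18,931/11, 202.08, 879/2, 922,963,  995 ] 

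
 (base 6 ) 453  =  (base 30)5r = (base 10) 177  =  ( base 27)6F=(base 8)261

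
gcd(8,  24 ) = 8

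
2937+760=3697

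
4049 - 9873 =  - 5824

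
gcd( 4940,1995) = 95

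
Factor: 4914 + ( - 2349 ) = 2565 = 3^3 * 5^1*19^1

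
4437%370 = 367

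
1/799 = 1/799= 0.00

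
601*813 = 488613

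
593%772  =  593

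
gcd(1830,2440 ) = 610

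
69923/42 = 9989/6 = 1664.83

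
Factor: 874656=2^5*3^2*3037^1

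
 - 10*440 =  - 4400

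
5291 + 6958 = 12249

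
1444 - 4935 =- 3491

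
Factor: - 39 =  - 3^1 * 13^1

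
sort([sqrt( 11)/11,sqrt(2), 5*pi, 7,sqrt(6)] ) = [ sqrt( 11 )/11,  sqrt( 2 ),sqrt( 6 ), 7, 5 *pi ] 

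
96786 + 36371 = 133157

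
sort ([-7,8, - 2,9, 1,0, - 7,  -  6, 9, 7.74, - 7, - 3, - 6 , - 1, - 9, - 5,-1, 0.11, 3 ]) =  [-9 ,- 7, - 7, - 7, - 6, - 6, - 5, - 3 ,- 2, - 1, - 1, 0, 0.11,1, 3, 7.74, 8, 9, 9]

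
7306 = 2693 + 4613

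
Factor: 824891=17^1*48523^1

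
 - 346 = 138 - 484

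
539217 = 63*8559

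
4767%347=256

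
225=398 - 173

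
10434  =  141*74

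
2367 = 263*9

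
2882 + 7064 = 9946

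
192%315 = 192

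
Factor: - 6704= - 2^4*419^1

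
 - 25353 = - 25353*1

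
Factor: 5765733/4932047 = 3^2*337^1*1901^1*4932047^( - 1)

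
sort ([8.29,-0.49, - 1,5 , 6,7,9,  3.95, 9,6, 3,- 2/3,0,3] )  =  [-1, - 2/3, - 0.49, 0,3,3,3.95,5, 6,6, 7 , 8.29, 9, 9]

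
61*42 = 2562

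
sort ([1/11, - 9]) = [ - 9, 1/11] 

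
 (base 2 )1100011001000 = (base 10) 6344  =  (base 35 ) 569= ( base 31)6IK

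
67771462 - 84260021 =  - 16488559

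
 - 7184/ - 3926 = 3592/1963 = 1.83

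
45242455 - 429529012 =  - 384286557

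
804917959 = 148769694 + 656148265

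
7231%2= 1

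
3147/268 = 3147/268=11.74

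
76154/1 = 76154=76154.00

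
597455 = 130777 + 466678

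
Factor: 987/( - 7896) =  - 1/8 = - 2^(-3)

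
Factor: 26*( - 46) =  - 2^2*13^1 * 23^1= - 1196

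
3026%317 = 173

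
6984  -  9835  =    -  2851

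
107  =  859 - 752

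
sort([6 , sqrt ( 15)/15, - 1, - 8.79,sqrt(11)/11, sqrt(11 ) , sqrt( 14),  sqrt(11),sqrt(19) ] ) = [  -  8.79, - 1, sqrt( 15)/15,sqrt(11)/11, sqrt(11),  sqrt( 11 ), sqrt( 14),sqrt( 19 ), 6]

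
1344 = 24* 56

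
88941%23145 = 19506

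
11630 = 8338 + 3292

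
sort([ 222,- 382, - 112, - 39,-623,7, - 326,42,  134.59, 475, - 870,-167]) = [ - 870, - 623 , - 382,  -  326, -167,-112,-39,7,42,134.59,222,475 ]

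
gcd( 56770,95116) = 14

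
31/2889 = 31/2889 = 0.01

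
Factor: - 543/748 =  -2^( - 2 )*3^1*11^( - 1 ) *17^( - 1)*181^1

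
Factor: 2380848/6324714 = 396808/1054119=2^3*3^( - 1)*11^( - 1)*17^(-1)*193^1 *257^1*1879^ ( - 1)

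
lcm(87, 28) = 2436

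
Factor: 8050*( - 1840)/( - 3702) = 7406000/1851 = 2^4*3^( - 1)*5^3 * 7^1 * 23^2*617^(-1)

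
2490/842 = 1245/421 = 2.96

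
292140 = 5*58428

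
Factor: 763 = 7^1*109^1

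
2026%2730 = 2026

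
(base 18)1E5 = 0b1001000101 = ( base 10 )581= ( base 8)1105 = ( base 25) N6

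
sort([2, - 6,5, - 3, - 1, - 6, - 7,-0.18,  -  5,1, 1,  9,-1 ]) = [  -  7,-6,  -  6, - 5, - 3,-1, - 1,-0.18,1,  1,2, 5,9]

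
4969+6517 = 11486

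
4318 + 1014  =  5332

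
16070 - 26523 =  - 10453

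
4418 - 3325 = 1093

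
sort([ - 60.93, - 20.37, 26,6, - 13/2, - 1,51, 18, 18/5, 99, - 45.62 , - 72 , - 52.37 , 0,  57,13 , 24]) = [ - 72, - 60.93, - 52.37,  -  45.62, - 20.37,-13/2, - 1,0, 18/5, 6,  13,18,24, 26, 51,  57, 99 ] 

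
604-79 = 525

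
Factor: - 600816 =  - 2^4*3^1*12517^1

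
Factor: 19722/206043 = 38/397 = 2^1*19^1*397^( - 1) 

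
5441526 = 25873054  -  20431528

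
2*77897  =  155794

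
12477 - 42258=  - 29781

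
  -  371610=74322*(-5)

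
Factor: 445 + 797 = 2^1*3^3*23^1 = 1242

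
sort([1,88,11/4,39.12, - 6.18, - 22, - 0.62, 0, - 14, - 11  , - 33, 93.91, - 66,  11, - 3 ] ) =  [-66, - 33, - 22, - 14, - 11, - 6.18,-3,-0.62,0,1, 11/4,11,39.12, 88, 93.91 ] 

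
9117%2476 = 1689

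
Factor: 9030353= 9030353^1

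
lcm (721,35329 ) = 35329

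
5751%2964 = 2787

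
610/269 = 610/269=2.27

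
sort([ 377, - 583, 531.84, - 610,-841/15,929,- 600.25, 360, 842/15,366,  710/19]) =[-610,  -  600.25, - 583,- 841/15, 710/19,  842/15,360, 366, 377,531.84, 929] 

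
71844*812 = 58337328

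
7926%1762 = 878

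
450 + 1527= 1977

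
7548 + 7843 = 15391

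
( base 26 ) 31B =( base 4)200101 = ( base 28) 2hl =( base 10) 2065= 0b100000010001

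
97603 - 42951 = 54652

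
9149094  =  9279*986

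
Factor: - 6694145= - 5^1*769^1*1741^1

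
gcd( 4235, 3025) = 605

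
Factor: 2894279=2894279^1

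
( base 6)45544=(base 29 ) 7k5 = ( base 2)1100101001000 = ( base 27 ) 8nj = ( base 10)6472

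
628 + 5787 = 6415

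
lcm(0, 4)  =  0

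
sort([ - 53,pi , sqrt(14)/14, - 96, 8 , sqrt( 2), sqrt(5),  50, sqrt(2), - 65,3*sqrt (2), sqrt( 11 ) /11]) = [ - 96, - 65,- 53, sqrt(14)/14,sqrt(11)/11, sqrt (2),sqrt(2), sqrt( 5), pi, 3 * sqrt(2) , 8,  50]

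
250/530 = 25/53 = 0.47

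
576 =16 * 36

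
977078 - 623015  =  354063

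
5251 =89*59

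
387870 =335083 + 52787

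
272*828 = 225216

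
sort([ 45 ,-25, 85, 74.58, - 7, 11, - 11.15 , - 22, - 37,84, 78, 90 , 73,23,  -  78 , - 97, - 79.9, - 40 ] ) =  [ - 97,  -  79.9, - 78, - 40 , - 37 , - 25,-22, - 11.15, - 7,11, 23, 45,73,74.58, 78 , 84,  85 , 90]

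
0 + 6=6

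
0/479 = 0= 0.00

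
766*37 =28342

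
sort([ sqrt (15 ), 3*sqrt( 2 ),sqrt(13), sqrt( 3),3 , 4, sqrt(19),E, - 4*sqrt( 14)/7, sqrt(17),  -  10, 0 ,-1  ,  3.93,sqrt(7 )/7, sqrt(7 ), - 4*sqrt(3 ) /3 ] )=[ -10, - 4*sqrt (3) /3, - 4 * sqrt(14 ) /7, - 1,  0, sqrt( 7)/7,sqrt(3 ), sqrt(7), E,3 , sqrt( 13 )  ,  sqrt(  15),3.93, 4, sqrt(17), 3 * sqrt(2),sqrt(19 )] 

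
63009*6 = 378054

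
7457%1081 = 971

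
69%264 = 69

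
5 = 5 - 0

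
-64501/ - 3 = 21500 + 1/3 = 21500.33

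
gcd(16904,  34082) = 2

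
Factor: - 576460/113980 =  - 19^1*  37^1*139^( - 1) =-703/139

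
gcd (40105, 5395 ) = 65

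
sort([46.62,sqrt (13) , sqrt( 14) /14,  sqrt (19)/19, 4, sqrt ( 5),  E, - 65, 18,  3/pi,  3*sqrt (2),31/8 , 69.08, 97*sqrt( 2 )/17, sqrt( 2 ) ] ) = [ - 65, sqrt( 19)/19,sqrt( 14)/14,  3/pi, sqrt(2 ), sqrt(5), E,sqrt(13 ),31/8, 4 , 3*sqrt( 2),97*sqrt( 2 )/17,18,46.62,  69.08 ]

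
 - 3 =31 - 34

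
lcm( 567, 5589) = 39123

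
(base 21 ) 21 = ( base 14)31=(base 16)2b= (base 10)43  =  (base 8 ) 53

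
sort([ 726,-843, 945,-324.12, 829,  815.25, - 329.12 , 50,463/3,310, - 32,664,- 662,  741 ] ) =[  -  843, - 662, - 329.12,-324.12, - 32,50, 463/3,310,664, 726,  741,  815.25, 829,945]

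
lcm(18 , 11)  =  198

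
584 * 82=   47888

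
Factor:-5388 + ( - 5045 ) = -10433^1  =  -  10433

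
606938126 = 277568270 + 329369856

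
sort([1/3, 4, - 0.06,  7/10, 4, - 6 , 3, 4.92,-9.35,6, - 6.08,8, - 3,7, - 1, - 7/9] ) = [ -9.35, - 6.08, -6 ,-3, - 1,-7/9,-0.06,1/3 , 7/10, 3, 4,4 , 4.92, 6, 7,8 ] 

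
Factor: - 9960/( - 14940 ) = 2/3 = 2^1*3^( - 1)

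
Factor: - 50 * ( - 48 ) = 2400 = 2^5*3^1*5^2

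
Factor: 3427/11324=2^( - 2) * 19^(  -  1 )*23^1 = 23/76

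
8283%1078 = 737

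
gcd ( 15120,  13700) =20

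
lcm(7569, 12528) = 363312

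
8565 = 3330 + 5235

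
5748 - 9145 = - 3397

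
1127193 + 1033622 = 2160815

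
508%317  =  191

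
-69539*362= -25173118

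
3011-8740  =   - 5729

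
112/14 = 8= 8.00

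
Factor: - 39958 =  - 2^1*19979^1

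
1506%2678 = 1506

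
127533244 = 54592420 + 72940824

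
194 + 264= 458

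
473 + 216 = 689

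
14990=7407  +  7583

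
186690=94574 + 92116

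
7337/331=22 + 55/331 =22.17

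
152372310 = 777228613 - 624856303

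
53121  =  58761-5640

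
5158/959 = 5 + 363/959 =5.38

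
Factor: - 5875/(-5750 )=47/46 = 2^(-1 )*23^( - 1) * 47^1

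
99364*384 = 38155776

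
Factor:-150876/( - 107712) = 2^(  -  4 ) * 3^1*17^(-1 )  *127^1 = 381/272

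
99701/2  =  49850 + 1/2 = 49850.50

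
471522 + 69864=541386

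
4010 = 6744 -2734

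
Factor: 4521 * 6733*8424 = 2^3*3^5*11^1*13^1*137^1*6733^1 = 256425658632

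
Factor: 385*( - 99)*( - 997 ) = 38000655=3^2*5^1*7^1*11^2*997^1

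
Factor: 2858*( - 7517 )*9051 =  - 2^1 * 3^1*7^1*431^1*1429^1*7517^1 = - 194447936886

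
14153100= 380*37245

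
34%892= 34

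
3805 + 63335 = 67140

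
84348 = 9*9372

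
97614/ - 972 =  - 5423/54 = - 100.43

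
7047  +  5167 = 12214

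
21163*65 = 1375595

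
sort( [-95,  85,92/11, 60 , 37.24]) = [ - 95,92/11 , 37.24, 60,  85]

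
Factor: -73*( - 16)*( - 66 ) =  - 2^5*3^1 * 11^1 * 73^1 = - 77088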